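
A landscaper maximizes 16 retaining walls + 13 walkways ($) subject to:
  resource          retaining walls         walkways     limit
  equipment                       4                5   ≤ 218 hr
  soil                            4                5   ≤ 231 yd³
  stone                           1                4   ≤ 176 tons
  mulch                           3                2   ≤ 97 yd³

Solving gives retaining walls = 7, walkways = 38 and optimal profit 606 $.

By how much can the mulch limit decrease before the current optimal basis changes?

Binding constraints: equipment, mulch. The basis is B = [[4,5],[3,2]] with det -7.
Per unit decrease in mulch, x* moves by d = (-0.7143, 0.5714).
The basis stays optimal until retaining walls reaches 0; allowable decrease = 9.8 yd³.

9.8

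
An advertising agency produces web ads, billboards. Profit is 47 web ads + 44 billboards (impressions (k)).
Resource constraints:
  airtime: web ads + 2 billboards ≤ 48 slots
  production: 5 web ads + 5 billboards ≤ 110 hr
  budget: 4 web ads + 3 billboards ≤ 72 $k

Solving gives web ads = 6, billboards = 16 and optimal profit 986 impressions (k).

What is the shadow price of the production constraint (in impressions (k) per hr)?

At the optimum: airtime uses 38 of 48 (slack = 10); production uses 110 of 110 (binding); budget uses 72 of 72 (binding).
Since airtime is not tight, its dual is 0.
From A_Bᵀ y = c: 5·y_production + 4·y_budget = 47; 5·y_production + 3·y_budget = 44.
This yields shadow prices y_production = 7, y_budget = 3.
Shadow price of production = 7.

7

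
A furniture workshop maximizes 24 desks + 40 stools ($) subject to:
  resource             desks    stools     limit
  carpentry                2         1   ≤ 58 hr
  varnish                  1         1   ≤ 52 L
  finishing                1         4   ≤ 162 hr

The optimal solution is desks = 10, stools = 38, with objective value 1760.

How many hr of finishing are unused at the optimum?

finishing used = 1·10 + 4·38 = 162; slack = 162 − 162 = 0.

0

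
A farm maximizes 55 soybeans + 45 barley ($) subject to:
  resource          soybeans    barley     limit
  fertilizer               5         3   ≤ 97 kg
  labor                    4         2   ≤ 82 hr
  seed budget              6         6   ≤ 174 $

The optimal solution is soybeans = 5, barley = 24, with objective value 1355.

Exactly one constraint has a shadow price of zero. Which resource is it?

fertilizer: 97/97 (binding)
labor: 68/82 (slack 14)
seed budget: 174/174 (binding)
By complementary slackness, a constraint with positive slack has shadow price 0 → labor.

labor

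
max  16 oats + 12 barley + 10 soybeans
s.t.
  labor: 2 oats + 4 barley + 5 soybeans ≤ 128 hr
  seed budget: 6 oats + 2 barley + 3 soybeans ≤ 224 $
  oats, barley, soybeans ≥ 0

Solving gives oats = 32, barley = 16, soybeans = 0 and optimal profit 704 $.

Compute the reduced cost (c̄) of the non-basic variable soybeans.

Both labor and seed budget are binding at x*.
From A_Bᵀ y = c: 2·y_labor + 6·y_seed budget = 16; 4·y_labor + 2·y_seed budget = 12.
Solving: y_labor = 2, y_seed budget = 2.
Reduced cost of soybeans: c₃ − yᵀa₃ = 10 − (2·5 + 2·3) = 10 − 16 = -6.

-6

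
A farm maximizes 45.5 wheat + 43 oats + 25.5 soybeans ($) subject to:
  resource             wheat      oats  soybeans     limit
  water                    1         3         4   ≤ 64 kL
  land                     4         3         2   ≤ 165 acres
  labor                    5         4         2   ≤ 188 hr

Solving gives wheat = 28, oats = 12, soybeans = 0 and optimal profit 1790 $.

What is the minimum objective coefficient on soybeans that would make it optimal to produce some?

29

Binding: water and labor. Non-binding: land (17 unused).
By complementary slackness, y = 0 for the non-binding constraint.
Dual feasibility on the basic columns requires 1·y_water + 5·y_labor = 45.5, 3·y_water + 4·y_labor = 43.
→ y_water = 3 and y_labor = 8.5.
soybeans enters the basis when its profit ≥ yᵀa₃ = 3·4 + 8.5·2 = 29.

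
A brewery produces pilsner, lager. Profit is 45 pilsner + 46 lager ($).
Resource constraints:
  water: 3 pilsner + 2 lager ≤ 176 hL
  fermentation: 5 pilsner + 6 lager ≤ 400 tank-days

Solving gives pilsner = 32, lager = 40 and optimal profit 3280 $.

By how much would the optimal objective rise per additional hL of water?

Check each constraint at x*: water 176/176 (tight); fermentation 400/400 (tight).
From A_Bᵀ y = c: 3·y_water + 5·y_fermentation = 45; 2·y_water + 6·y_fermentation = 46.
This yields shadow prices y_water = 5, y_fermentation = 6.
Shadow price of water = 5.

5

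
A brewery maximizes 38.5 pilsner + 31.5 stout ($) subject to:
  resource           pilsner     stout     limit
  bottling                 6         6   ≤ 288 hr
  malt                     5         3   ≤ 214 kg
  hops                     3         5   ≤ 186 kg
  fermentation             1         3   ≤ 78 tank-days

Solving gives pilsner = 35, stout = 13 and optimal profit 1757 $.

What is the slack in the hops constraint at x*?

16

hops used = 3·35 + 5·13 = 170; slack = 186 − 170 = 16.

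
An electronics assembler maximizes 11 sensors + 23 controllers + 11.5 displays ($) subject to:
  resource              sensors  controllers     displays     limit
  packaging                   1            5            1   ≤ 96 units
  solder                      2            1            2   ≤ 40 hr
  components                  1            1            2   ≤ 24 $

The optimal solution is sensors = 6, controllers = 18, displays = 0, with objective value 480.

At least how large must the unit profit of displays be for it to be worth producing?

19

Check each constraint at x*: packaging 96/96 (tight); solder 30/40 (slack 10); components 24/24 (tight).
Since solder is not tight, its dual is 0.
From A_Bᵀ y = c: 1·y_packaging + 1·y_components = 11; 5·y_packaging + 1·y_components = 23.
Solving: y_packaging = 3, y_components = 8.
displays enters the basis when its profit ≥ yᵀa₃ = 3·1 + 8·2 = 19.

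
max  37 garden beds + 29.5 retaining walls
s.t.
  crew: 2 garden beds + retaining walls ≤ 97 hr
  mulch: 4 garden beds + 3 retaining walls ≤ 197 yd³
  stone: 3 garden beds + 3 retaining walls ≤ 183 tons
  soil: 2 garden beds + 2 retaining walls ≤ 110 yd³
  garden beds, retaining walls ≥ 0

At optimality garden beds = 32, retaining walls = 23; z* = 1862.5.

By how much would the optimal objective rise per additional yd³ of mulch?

Check each constraint at x*: crew 87/97 (slack 10); mulch 197/197 (tight); stone 165/183 (slack 18); soil 110/110 (tight).
Since crew, stone are not tight, their duals are 0.
Dual feasibility on the basic columns requires 4·y_mulch + 2·y_soil = 37, 3·y_mulch + 2·y_soil = 29.5.
This yields shadow prices y_mulch = 7.5, y_soil = 3.5.
Shadow price of mulch = 7.5.

7.5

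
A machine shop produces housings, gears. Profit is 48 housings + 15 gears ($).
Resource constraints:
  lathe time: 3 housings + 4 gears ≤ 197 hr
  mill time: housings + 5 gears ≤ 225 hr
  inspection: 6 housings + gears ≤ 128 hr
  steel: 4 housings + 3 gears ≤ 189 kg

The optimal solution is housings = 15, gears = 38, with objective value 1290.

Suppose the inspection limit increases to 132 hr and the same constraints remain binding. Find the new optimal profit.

1318

Check each constraint at x*: lathe time 197/197 (tight); mill time 205/225 (slack 20); inspection 128/128 (tight); steel 174/189 (slack 15).
Since mill time, steel are not tight, their duals are 0.
Dual feasibility on the basic columns requires 3·y_lathe time + 6·y_inspection = 48, 4·y_lathe time + 1·y_inspection = 15.
Solving: y_lathe time = 2, y_inspection = 7.
Δz = y_inspection·Δb = 7 × (4) = 28, so new z* = 1290 + 28 = 1318.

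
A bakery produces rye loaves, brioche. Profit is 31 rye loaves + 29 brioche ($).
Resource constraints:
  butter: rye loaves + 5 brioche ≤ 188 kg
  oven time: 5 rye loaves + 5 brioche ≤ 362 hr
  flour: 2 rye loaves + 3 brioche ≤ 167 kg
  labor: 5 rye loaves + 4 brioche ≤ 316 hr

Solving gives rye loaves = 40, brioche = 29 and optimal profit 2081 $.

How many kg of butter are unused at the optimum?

3

butter used = 1·40 + 5·29 = 185; slack = 188 − 185 = 3.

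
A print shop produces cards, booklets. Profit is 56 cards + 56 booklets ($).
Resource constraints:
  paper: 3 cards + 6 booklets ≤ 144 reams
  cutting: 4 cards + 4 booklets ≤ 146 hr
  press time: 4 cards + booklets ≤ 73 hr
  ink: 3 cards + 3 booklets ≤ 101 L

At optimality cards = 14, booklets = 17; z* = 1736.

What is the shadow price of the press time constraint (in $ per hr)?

At the optimum: paper uses 144 of 144 (binding); cutting uses 124 of 146 (slack = 22); press time uses 73 of 73 (binding); ink uses 93 of 101 (slack = 8).
Slack constraints have shadow price 0 (complementary slackness).
Dual feasibility on the basic columns requires 3·y_paper + 4·y_press time = 56, 6·y_paper + 1·y_press time = 56.
→ y_paper = 8 and y_press time = 8.
Shadow price of press time = 8.

8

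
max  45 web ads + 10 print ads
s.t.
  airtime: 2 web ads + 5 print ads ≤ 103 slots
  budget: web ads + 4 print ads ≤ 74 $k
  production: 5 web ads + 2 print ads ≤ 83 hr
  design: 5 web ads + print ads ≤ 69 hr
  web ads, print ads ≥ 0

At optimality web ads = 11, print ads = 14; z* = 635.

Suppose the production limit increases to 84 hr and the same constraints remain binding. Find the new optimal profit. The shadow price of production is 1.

Δb = 1, so new z* = 635 + (1)·(1) = 635 + 1 = 636.

636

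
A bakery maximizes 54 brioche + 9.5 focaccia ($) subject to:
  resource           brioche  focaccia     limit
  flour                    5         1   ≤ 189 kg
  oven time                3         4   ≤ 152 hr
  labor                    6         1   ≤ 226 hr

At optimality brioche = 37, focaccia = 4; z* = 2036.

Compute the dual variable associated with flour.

At the optimum: flour uses 189 of 189 (binding); oven time uses 127 of 152 (slack = 25); labor uses 226 of 226 (binding).
Slack constraints have shadow price 0 (complementary slackness).
Dual feasibility on the basic columns requires 5·y_flour + 6·y_labor = 54, 1·y_flour + 1·y_labor = 9.5.
This yields shadow prices y_flour = 3, y_labor = 6.5.
Shadow price of flour = 3.

3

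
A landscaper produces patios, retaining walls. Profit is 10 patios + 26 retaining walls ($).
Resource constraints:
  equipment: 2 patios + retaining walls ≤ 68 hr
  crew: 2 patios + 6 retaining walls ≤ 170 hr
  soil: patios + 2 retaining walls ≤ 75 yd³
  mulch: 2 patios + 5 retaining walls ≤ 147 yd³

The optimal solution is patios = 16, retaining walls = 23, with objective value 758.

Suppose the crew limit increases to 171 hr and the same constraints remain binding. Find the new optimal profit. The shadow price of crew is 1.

Δb = 1, so new z* = 758 + (1)·(1) = 758 + 1 = 759.

759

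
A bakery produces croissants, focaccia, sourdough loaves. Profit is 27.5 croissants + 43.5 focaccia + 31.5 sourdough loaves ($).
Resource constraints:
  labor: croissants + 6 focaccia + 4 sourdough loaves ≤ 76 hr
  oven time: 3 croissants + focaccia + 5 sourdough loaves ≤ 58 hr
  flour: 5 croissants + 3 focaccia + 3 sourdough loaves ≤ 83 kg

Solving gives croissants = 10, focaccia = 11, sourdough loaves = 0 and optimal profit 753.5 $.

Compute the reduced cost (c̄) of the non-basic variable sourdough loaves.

Check each constraint at x*: labor 76/76 (tight); oven time 41/58 (slack 17); flour 83/83 (tight).
Since oven time is not tight, its dual is 0.
Dual feasibility on the basic columns requires 1·y_labor + 5·y_flour = 27.5, 6·y_labor + 3·y_flour = 43.5.
→ y_labor = 5 and y_flour = 4.5.
Reduced cost of sourdough loaves: c₃ − yᵀa₃ = 31.5 − (5·4 + 4.5·3) = 31.5 − 33.5 = -2.

-2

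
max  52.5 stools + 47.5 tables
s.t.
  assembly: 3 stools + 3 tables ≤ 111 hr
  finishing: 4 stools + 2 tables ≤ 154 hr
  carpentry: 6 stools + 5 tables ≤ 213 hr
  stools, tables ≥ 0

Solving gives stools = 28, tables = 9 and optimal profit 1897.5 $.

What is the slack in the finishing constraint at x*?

finishing used = 4·28 + 2·9 = 130; slack = 154 − 130 = 24.

24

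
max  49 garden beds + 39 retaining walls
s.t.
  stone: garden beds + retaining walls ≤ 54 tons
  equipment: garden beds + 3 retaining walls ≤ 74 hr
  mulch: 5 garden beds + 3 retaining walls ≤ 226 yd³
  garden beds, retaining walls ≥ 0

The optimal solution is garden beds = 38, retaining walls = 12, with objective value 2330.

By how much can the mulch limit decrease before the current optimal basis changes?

Binding constraints: equipment, mulch. The basis is B = [[1,3],[5,3]] with det -12.
Per unit decrease in mulch, x* moves by d = (-0.25, 0.0833).
The basis stays optimal until garden beds reaches 0; allowable decrease = 152 yd³.

152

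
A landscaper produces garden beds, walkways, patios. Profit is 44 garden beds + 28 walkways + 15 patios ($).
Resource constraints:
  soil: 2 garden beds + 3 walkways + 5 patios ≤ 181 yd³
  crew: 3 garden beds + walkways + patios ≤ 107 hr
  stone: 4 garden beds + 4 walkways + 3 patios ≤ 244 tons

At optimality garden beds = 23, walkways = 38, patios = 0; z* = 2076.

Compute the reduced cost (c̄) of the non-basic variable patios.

Check each constraint at x*: soil 160/181 (slack 21); crew 107/107 (tight); stone 244/244 (tight).
Since soil is not tight, its dual is 0.
The binding rows give the dual system: 3·y_crew + 4·y_stone = 44 and 1·y_crew + 4·y_stone = 28.
→ y_crew = 8 and y_stone = 5.
Reduced cost of patios: c₃ − yᵀa₃ = 15 − (8·1 + 5·3) = 15 − 23 = -8.

-8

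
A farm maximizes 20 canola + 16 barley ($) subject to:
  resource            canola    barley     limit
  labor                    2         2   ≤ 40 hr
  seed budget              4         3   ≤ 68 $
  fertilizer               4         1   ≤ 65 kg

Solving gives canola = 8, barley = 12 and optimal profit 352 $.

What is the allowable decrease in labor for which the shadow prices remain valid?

Binding constraints: labor, seed budget. The basis is B = [[2,2],[4,3]] with det -2.
Per unit decrease in labor, x* moves by d = (1.5, -2).
The basis stays optimal until fertilizer becomes binding; allowable decrease = 5.25 hr.

5.25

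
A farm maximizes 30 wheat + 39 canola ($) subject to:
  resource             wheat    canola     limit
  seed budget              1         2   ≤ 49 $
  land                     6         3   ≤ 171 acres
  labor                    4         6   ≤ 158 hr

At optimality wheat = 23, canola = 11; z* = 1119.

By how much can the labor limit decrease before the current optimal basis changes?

Binding constraints: land, labor. The basis is B = [[6,3],[4,6]] with det 24.
Per unit decrease in labor, x* moves by d = (0.125, -0.25).
The basis stays optimal until canola reaches 0; allowable decrease = 44 hr.

44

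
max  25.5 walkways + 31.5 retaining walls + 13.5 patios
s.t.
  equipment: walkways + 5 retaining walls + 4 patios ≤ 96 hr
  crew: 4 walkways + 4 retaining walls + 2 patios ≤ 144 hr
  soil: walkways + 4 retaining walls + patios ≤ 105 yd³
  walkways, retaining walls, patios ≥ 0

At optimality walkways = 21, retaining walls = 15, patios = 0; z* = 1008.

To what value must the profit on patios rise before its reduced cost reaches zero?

18

Check each constraint at x*: equipment 96/96 (tight); crew 144/144 (tight); soil 81/105 (slack 24).
Since soil is not tight, its dual is 0.
From A_Bᵀ y = c: 1·y_equipment + 4·y_crew = 25.5; 5·y_equipment + 4·y_crew = 31.5.
This yields shadow prices y_equipment = 1.5, y_crew = 6.
patios enters the basis when its profit ≥ yᵀa₃ = 1.5·4 + 6·2 = 18.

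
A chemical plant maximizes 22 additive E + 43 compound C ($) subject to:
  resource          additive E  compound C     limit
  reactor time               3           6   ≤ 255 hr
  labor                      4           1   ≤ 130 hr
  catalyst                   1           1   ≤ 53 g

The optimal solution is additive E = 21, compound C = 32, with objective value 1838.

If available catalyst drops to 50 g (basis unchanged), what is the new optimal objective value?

Check each constraint at x*: reactor time 255/255 (tight); labor 116/130 (slack 14); catalyst 53/53 (tight).
Slack constraints have shadow price 0 (complementary slackness).
Dual feasibility on the basic columns requires 3·y_reactor time + 1·y_catalyst = 22, 6·y_reactor time + 1·y_catalyst = 43.
Solving: y_reactor time = 7, y_catalyst = 1.
Δz = y_catalyst·Δb = 1 × (-3) = -3, so new z* = 1838 − 3 = 1835.

1835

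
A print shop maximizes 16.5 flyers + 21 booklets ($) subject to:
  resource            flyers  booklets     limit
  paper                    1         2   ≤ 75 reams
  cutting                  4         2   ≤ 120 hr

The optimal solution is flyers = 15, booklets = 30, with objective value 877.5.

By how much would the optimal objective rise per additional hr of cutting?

Both paper and cutting are binding at x*.
From A_Bᵀ y = c: 1·y_paper + 4·y_cutting = 16.5; 2·y_paper + 2·y_cutting = 21.
→ y_paper = 8.5 and y_cutting = 2.
Shadow price of cutting = 2.

2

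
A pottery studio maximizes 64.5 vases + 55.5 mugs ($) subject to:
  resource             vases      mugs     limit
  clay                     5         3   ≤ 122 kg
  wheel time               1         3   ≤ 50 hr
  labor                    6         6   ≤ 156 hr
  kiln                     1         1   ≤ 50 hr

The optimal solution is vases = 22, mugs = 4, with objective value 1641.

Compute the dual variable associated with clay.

4.5

At the optimum: clay uses 122 of 122 (binding); wheel time uses 34 of 50 (slack = 16); labor uses 156 of 156 (binding); kiln uses 26 of 50 (slack = 24).
By complementary slackness, y = 0 for the non-binding constraints.
From A_Bᵀ y = c: 5·y_clay + 6·y_labor = 64.5; 3·y_clay + 6·y_labor = 55.5.
This yields shadow prices y_clay = 4.5, y_labor = 7.
Shadow price of clay = 4.5.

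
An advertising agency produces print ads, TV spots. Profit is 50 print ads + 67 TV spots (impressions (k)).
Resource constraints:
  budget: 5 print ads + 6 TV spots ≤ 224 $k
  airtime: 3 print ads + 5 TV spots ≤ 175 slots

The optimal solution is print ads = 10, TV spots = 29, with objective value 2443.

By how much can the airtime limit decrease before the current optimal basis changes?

40.6

Binding constraints: budget, airtime. The basis is B = [[5,6],[3,5]] with det 7.
Per unit decrease in airtime, x* moves by d = (0.8571, -0.7143).
The basis stays optimal until TV spots reaches 0; allowable decrease = 40.6 slots.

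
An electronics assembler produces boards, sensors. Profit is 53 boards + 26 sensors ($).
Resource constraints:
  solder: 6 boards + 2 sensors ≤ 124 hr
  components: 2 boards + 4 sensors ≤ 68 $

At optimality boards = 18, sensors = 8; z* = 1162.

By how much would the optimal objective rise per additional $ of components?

Check each constraint at x*: solder 124/124 (tight); components 68/68 (tight).
Dual feasibility on the basic columns requires 6·y_solder + 2·y_components = 53, 2·y_solder + 4·y_components = 26.
This yields shadow prices y_solder = 8, y_components = 2.5.
Shadow price of components = 2.5.

2.5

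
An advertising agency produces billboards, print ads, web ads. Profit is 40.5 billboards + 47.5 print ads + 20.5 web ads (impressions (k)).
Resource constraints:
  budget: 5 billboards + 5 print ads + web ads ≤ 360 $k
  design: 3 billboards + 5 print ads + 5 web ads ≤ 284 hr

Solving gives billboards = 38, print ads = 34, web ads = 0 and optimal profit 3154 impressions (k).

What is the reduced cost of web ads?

-3

At the optimum: budget uses 360 of 360 (binding); design uses 284 of 284 (binding).
The binding rows give the dual system: 5·y_budget + 3·y_design = 40.5 and 5·y_budget + 5·y_design = 47.5.
This yields shadow prices y_budget = 6, y_design = 3.5.
Reduced cost of web ads: c₃ − yᵀa₃ = 20.5 − (6·1 + 3.5·5) = 20.5 − 23.5 = -3.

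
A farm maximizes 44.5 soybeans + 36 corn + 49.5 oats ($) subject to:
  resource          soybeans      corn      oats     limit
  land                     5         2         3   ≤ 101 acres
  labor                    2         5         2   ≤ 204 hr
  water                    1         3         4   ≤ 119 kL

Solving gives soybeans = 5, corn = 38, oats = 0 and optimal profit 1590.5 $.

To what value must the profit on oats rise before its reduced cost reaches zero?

50.5

Check each constraint at x*: land 101/101 (tight); labor 200/204 (slack 4); water 119/119 (tight).
By complementary slackness, y = 0 for the non-binding constraint.
The binding rows give the dual system: 5·y_land + 1·y_water = 44.5 and 2·y_land + 3·y_water = 36.
Solving: y_land = 7.5, y_water = 7.
oats enters the basis when its profit ≥ yᵀa₃ = 7.5·3 + 7·4 = 50.5.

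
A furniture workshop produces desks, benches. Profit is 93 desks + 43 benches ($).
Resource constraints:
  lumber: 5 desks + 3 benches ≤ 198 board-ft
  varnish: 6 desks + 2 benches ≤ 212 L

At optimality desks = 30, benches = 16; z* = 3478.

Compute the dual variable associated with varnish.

Both lumber and varnish are binding at x*.
From A_Bᵀ y = c: 5·y_lumber + 6·y_varnish = 93; 3·y_lumber + 2·y_varnish = 43.
This yields shadow prices y_lumber = 9, y_varnish = 8.
Shadow price of varnish = 8.

8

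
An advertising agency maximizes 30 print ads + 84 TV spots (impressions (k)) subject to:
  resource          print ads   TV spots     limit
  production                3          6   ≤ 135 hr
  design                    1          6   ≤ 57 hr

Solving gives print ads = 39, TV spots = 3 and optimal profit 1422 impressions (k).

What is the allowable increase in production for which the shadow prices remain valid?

36

Binding constraints: production, design. The basis is B = [[3,6],[1,6]] with det 12.
Per unit increase in production, x* moves by d = (0.5, -0.0833).
The basis stays optimal until TV spots reaches 0; allowable increase = 36 hr.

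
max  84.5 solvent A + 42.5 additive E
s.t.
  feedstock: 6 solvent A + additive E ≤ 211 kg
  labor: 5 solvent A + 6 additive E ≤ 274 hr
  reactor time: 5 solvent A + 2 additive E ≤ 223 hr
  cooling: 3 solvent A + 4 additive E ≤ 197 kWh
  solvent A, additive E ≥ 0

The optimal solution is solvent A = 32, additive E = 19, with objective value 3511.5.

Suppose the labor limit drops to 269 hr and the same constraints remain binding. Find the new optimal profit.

3484

At the optimum: feedstock uses 211 of 211 (binding); labor uses 274 of 274 (binding); reactor time uses 198 of 223 (slack = 25); cooling uses 172 of 197 (slack = 25).
Since reactor time, cooling are not tight, their duals are 0.
Dual feasibility on the basic columns requires 6·y_feedstock + 5·y_labor = 84.5, 1·y_feedstock + 6·y_labor = 42.5.
Solving: y_feedstock = 9.5, y_labor = 5.5.
Δz = y_labor·Δb = 5.5 × (-5) = -27.5, so new z* = 3511.5 − 27.5 = 3484.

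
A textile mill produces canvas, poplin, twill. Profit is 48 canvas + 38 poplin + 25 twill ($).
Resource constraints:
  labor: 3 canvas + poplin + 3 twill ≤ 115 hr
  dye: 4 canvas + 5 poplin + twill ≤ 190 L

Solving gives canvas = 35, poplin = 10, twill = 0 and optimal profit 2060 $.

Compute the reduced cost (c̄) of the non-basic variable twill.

Check each constraint at x*: labor 115/115 (tight); dye 190/190 (tight).
The binding rows give the dual system: 3·y_labor + 4·y_dye = 48 and 1·y_labor + 5·y_dye = 38.
→ y_labor = 8 and y_dye = 6.
Reduced cost of twill: c₃ − yᵀa₃ = 25 − (8·3 + 6·1) = 25 − 30 = -5.

-5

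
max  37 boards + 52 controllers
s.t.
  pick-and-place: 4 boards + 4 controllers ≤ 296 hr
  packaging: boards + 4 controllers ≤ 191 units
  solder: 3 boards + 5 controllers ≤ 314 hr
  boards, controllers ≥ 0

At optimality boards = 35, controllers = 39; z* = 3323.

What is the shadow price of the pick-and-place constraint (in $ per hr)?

8

Check each constraint at x*: pick-and-place 296/296 (tight); packaging 191/191 (tight); solder 300/314 (slack 14).
By complementary slackness, y = 0 for the non-binding constraint.
From A_Bᵀ y = c: 4·y_pick-and-place + 1·y_packaging = 37; 4·y_pick-and-place + 4·y_packaging = 52.
→ y_pick-and-place = 8 and y_packaging = 5.
Shadow price of pick-and-place = 8.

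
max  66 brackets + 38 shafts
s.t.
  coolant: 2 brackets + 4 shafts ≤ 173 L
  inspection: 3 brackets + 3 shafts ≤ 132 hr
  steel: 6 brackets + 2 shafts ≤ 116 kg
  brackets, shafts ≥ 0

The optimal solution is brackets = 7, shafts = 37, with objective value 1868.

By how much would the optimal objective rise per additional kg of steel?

Check each constraint at x*: coolant 162/173 (slack 11); inspection 132/132 (tight); steel 116/116 (tight).
Slack constraints have shadow price 0 (complementary slackness).
From A_Bᵀ y = c: 3·y_inspection + 6·y_steel = 66; 3·y_inspection + 2·y_steel = 38.
This yields shadow prices y_inspection = 8, y_steel = 7.
Shadow price of steel = 7.

7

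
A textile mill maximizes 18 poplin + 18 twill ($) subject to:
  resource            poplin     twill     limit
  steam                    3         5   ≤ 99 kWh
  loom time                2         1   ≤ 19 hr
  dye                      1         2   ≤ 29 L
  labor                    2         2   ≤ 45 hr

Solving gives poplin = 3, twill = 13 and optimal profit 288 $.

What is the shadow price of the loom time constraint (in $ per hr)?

6

Binding: loom time and dye. Non-binding: steam (25 unused), labor (13 unused).
By complementary slackness, y = 0 for the non-binding constraints.
Dual feasibility on the basic columns requires 2·y_loom time + 1·y_dye = 18, 1·y_loom time + 2·y_dye = 18.
Solving: y_loom time = 6, y_dye = 6.
Shadow price of loom time = 6.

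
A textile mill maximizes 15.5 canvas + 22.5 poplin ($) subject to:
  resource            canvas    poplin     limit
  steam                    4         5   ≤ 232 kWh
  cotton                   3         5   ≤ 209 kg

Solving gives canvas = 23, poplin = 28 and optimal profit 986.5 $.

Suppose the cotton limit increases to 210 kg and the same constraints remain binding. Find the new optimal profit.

Check each constraint at x*: steam 232/232 (tight); cotton 209/209 (tight).
The binding rows give the dual system: 4·y_steam + 3·y_cotton = 15.5 and 5·y_steam + 5·y_cotton = 22.5.
This yields shadow prices y_steam = 2, y_cotton = 2.5.
Δz = y_cotton·Δb = 2.5 × (1) = 2.5, so new z* = 986.5 + 2.5 = 989.

989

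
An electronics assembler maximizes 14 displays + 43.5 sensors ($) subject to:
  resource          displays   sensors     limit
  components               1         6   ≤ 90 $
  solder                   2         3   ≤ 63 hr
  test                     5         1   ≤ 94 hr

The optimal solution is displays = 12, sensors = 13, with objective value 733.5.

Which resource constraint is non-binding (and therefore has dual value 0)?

test

components: 90/90 (binding)
solder: 63/63 (binding)
test: 73/94 (slack 21)
By complementary slackness, a constraint with positive slack has shadow price 0 → test.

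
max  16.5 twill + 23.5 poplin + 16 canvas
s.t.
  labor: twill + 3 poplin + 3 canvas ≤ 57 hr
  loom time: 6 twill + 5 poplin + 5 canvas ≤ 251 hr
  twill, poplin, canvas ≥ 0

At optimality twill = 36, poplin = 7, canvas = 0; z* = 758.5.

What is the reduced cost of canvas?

-7.5

Check each constraint at x*: labor 57/57 (tight); loom time 251/251 (tight).
Dual feasibility on the basic columns requires 1·y_labor + 6·y_loom time = 16.5, 3·y_labor + 5·y_loom time = 23.5.
This yields shadow prices y_labor = 4.5, y_loom time = 2.
Reduced cost of canvas: c₃ − yᵀa₃ = 16 − (4.5·3 + 2·5) = 16 − 23.5 = -7.5.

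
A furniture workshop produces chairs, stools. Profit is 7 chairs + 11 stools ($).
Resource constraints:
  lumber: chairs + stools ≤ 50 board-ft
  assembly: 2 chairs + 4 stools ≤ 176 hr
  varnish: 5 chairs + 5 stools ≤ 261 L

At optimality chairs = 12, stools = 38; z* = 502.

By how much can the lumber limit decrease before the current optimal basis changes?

6

Binding constraints: lumber, assembly. The basis is B = [[1,1],[2,4]] with det 2.
Per unit decrease in lumber, x* moves by d = (-2, 1).
The basis stays optimal until chairs reaches 0; allowable decrease = 6 board-ft.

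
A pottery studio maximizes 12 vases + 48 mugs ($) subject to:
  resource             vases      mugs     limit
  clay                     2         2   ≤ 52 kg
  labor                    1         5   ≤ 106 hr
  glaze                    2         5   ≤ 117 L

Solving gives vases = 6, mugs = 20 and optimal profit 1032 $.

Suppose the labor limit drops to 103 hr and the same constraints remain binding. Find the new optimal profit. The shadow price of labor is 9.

Δb = -3, so new z* = 1032 + (9)·(-3) = 1032 − 27 = 1005.

1005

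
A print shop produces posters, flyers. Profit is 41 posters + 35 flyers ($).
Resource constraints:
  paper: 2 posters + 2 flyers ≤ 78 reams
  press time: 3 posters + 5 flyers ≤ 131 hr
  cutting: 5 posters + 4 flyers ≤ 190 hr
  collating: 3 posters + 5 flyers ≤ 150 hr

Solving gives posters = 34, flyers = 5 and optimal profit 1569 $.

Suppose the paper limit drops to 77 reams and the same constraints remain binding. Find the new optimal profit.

1563.5

Check each constraint at x*: paper 78/78 (tight); press time 127/131 (slack 4); cutting 190/190 (tight); collating 127/150 (slack 23).
Slack constraints have shadow price 0 (complementary slackness).
The binding rows give the dual system: 2·y_paper + 5·y_cutting = 41 and 2·y_paper + 4·y_cutting = 35.
Solving: y_paper = 5.5, y_cutting = 6.
Δz = y_paper·Δb = 5.5 × (-1) = -5.5, so new z* = 1569 − 5.5 = 1563.5.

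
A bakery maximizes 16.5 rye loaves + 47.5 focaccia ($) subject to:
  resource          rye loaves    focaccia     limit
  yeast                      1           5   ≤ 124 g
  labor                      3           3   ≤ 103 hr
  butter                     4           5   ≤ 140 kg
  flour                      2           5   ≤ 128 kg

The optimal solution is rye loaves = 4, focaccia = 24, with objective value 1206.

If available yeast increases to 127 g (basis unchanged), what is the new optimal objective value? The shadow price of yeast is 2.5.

Δb = 3, so new z* = 1206 + (2.5)·(3) = 1206 + 7.5 = 1213.5.

1213.5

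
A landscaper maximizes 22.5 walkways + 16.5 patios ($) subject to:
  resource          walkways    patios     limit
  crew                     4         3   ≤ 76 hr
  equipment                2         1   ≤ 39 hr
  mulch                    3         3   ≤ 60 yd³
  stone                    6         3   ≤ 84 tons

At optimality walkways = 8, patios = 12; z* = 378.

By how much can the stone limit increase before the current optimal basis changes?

Binding constraints: mulch, stone. The basis is B = [[3,3],[6,3]] with det -9.
Per unit increase in stone, x* moves by d = (0.3333, -0.3333).
The basis stays optimal until crew becomes binding; allowable increase = 24 tons.

24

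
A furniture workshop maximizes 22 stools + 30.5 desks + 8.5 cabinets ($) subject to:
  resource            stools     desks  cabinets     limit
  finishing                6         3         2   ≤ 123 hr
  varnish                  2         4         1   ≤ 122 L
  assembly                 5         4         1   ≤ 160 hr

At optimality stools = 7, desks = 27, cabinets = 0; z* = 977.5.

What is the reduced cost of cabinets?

-1

Check each constraint at x*: finishing 123/123 (tight); varnish 122/122 (tight); assembly 143/160 (slack 17).
By complementary slackness, y = 0 for the non-binding constraint.
From A_Bᵀ y = c: 6·y_finishing + 2·y_varnish = 22; 3·y_finishing + 4·y_varnish = 30.5.
→ y_finishing = 1.5 and y_varnish = 6.5.
Reduced cost of cabinets: c₃ − yᵀa₃ = 8.5 − (1.5·2 + 6.5·1) = 8.5 − 9.5 = -1.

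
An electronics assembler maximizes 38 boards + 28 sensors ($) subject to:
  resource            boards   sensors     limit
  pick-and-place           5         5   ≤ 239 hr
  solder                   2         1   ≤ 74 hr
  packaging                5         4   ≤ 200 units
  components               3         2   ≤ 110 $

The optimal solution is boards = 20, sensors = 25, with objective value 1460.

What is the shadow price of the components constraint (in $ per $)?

6

Check each constraint at x*: pick-and-place 225/239 (slack 14); solder 65/74 (slack 9); packaging 200/200 (tight); components 110/110 (tight).
Slack constraints have shadow price 0 (complementary slackness).
Dual feasibility on the basic columns requires 5·y_packaging + 3·y_components = 38, 4·y_packaging + 2·y_components = 28.
This yields shadow prices y_packaging = 4, y_components = 6.
Shadow price of components = 6.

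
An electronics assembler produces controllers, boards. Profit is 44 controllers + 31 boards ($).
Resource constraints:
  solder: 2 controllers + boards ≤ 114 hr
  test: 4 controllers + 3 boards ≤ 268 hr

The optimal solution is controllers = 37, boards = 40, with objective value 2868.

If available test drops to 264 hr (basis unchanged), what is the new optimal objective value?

2832

Both solder and test are binding at x*.
The binding rows give the dual system: 2·y_solder + 4·y_test = 44 and 1·y_solder + 3·y_test = 31.
This yields shadow prices y_solder = 4, y_test = 9.
Δz = y_test·Δb = 9 × (-4) = -36, so new z* = 2868 − 36 = 2832.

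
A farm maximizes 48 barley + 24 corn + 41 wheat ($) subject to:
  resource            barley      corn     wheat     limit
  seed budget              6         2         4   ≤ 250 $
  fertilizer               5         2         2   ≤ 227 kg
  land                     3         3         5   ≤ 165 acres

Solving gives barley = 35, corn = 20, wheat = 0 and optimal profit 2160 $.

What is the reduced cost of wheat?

Binding: seed budget and land. Non-binding: fertilizer (12 unused).
Since fertilizer is not tight, its dual is 0.
The binding rows give the dual system: 6·y_seed budget + 3·y_land = 48 and 2·y_seed budget + 3·y_land = 24.
Solving: y_seed budget = 6, y_land = 4.
Reduced cost of wheat: c₃ − yᵀa₃ = 41 − (6·4 + 4·5) = 41 − 44 = -3.

-3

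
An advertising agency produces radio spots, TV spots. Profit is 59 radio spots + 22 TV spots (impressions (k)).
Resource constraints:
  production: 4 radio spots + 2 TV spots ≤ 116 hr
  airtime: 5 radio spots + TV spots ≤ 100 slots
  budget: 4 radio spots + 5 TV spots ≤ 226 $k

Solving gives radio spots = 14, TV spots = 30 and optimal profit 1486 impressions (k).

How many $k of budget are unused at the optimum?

budget used = 4·14 + 5·30 = 206; slack = 226 − 206 = 20.

20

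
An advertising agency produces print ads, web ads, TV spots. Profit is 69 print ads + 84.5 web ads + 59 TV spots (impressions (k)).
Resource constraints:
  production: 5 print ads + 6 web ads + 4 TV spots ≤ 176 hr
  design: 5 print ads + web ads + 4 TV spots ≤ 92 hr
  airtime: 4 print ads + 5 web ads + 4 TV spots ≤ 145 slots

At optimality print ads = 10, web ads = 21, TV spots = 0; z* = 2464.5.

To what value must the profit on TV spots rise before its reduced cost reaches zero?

62

Binding: production and airtime. Non-binding: design (21 unused).
Slack constraints have shadow price 0 (complementary slackness).
The binding rows give the dual system: 5·y_production + 4·y_airtime = 69 and 6·y_production + 5·y_airtime = 84.5.
This yields shadow prices y_production = 7, y_airtime = 8.5.
TV spots enters the basis when its profit ≥ yᵀa₃ = 7·4 + 8.5·4 = 62.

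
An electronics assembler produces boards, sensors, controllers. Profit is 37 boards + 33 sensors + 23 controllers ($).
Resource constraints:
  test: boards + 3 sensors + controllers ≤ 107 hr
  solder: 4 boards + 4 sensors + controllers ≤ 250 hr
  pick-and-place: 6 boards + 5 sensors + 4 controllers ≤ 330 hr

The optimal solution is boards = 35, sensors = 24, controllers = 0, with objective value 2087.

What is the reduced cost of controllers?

-2

At the optimum: test uses 107 of 107 (binding); solder uses 236 of 250 (slack = 14); pick-and-place uses 330 of 330 (binding).
Since solder is not tight, its dual is 0.
Dual feasibility on the basic columns requires 1·y_test + 6·y_pick-and-place = 37, 3·y_test + 5·y_pick-and-place = 33.
Solving: y_test = 1, y_pick-and-place = 6.
Reduced cost of controllers: c₃ − yᵀa₃ = 23 − (1·1 + 6·4) = 23 − 25 = -2.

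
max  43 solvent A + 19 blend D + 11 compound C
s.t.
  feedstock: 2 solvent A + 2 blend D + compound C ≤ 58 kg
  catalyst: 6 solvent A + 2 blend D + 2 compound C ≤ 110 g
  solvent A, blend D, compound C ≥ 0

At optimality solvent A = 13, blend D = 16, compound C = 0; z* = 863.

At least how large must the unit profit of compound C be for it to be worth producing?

15.5

At the optimum: feedstock uses 58 of 58 (binding); catalyst uses 110 of 110 (binding).
From A_Bᵀ y = c: 2·y_feedstock + 6·y_catalyst = 43; 2·y_feedstock + 2·y_catalyst = 19.
→ y_feedstock = 3.5 and y_catalyst = 6.
compound C enters the basis when its profit ≥ yᵀa₃ = 3.5·1 + 6·2 = 15.5.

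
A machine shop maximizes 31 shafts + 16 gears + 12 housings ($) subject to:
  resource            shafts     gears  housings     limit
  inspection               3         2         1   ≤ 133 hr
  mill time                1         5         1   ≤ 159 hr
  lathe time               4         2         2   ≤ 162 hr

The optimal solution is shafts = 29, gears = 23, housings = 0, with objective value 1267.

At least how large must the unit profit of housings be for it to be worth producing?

Check each constraint at x*: inspection 133/133 (tight); mill time 144/159 (slack 15); lathe time 162/162 (tight).
Slack constraints have shadow price 0 (complementary slackness).
Dual feasibility on the basic columns requires 3·y_inspection + 4·y_lathe time = 31, 2·y_inspection + 2·y_lathe time = 16.
This yields shadow prices y_inspection = 1, y_lathe time = 7.
housings enters the basis when its profit ≥ yᵀa₃ = 1·1 + 7·2 = 15.

15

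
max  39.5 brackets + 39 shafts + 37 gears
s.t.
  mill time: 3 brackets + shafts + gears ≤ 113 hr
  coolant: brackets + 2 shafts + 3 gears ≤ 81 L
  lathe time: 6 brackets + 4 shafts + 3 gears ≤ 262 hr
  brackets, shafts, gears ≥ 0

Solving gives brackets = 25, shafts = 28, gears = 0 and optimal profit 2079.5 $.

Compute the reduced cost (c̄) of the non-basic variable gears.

At the optimum: mill time uses 103 of 113 (slack = 10); coolant uses 81 of 81 (binding); lathe time uses 262 of 262 (binding).
Since mill time is not tight, its dual is 0.
Dual feasibility on the basic columns requires 1·y_coolant + 6·y_lathe time = 39.5, 2·y_coolant + 4·y_lathe time = 39.
This yields shadow prices y_coolant = 9.5, y_lathe time = 5.
Reduced cost of gears: c₃ − yᵀa₃ = 37 − (9.5·3 + 5·3) = 37 − 43.5 = -6.5.

-6.5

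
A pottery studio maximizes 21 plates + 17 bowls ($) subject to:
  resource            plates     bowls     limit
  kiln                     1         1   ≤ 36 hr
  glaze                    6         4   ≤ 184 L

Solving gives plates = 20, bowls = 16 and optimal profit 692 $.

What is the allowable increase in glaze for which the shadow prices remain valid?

32

Binding constraints: kiln, glaze. The basis is B = [[1,1],[6,4]] with det -2.
Per unit increase in glaze, x* moves by d = (0.5, -0.5).
The basis stays optimal until bowls reaches 0; allowable increase = 32 L.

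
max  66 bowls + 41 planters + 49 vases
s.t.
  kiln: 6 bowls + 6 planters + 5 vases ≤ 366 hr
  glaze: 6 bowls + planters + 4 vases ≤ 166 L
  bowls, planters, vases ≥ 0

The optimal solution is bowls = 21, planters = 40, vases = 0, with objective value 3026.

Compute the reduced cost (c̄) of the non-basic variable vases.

-1

Check each constraint at x*: kiln 366/366 (tight); glaze 166/166 (tight).
The binding rows give the dual system: 6·y_kiln + 6·y_glaze = 66 and 6·y_kiln + 1·y_glaze = 41.
Solving: y_kiln = 6, y_glaze = 5.
Reduced cost of vases: c₃ − yᵀa₃ = 49 − (6·5 + 5·4) = 49 − 50 = -1.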